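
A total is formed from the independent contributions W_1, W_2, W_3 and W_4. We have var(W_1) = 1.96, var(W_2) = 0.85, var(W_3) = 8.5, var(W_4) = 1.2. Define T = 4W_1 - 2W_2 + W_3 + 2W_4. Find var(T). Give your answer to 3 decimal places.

48.060

By independence, var(T) = (4)²var(W_1) + (-2)²var(W_2) + (1)²var(W_3) + (2)²var(W_4)
= (4)²·1.96 + (-2)²·0.85 + (1)²·8.5 + (2)²·1.2 = 48.06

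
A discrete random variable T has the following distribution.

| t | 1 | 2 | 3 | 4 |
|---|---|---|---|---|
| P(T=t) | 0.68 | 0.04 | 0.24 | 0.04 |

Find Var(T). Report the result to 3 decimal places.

0.950

E[T] = (1)(0.68) + (2)(0.04) + (3)(0.24) + (4)(0.04) = 1.64
E[T²] = (1)²(0.68) + (2)²(0.04) + (3)²(0.24) + (4)²(0.04) = 3.64
Var(T) = E[T²] − (E[T])² = 3.64 − (1.64)² = 0.9504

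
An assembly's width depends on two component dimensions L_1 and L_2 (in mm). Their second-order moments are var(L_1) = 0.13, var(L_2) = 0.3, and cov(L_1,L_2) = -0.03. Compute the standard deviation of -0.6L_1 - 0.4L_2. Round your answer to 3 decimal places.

0.284

var(-0.6L_1 - 0.4L_2) = (-0.6)²·var(L_1) + (-0.4)²·var(L_2) + 2·(-0.6)·(-0.4)·cov(L_1,L_2)
= 0.36·0.13 + 0.16·0.3 + 0.48·-0.03 = 0.0804
sd(-0.6L_1 - 0.4L_2) = √0.0804 ≈ 0.284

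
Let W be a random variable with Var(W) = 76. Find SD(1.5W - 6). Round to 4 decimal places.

13.0767

Var(1.5W - 6) = (1.5)²·76 = 171
SD(1.5W - 6) = √171 ≈ 13.0767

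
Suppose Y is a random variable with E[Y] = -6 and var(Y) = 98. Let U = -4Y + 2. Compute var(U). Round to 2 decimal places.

var(-4Y + 2) = (-4)²·var(Y) = 16·98 = 1568

1568.00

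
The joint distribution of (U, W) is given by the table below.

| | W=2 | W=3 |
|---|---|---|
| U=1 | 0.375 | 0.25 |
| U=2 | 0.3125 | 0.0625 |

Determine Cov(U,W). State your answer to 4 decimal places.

-0.0547

E[U] = 1.375,  E[W] = 2.3125
E[UW] = 3.125
Cov(U,W) = E[UW] − E[U]E[W] = 3.125 − (1.375)(2.3125) = -0.0546875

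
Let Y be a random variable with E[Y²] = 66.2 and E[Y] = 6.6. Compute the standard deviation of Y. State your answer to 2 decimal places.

Var(Y) = 66.2 − (6.6)² = 22.64
SD(Y) = √22.64 ≈ 4.76

4.76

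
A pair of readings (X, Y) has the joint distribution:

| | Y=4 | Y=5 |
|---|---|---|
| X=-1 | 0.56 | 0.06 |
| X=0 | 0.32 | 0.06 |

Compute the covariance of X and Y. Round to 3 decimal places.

0.014

E[X] = -0.62,  E[Y] = 4.12
E[XY] = -2.54
Cov(X,Y) = E[XY] − E[X]E[Y] = -2.54 − (-0.62)(4.12) = 0.0144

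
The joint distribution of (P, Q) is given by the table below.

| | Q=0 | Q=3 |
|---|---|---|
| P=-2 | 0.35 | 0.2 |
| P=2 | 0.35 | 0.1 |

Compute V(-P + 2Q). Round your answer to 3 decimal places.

13.200

E[P] = -0.2,  E[Q] = 0.9,  E[PQ] = -0.6
V(P) = 4 − (-0.2)² = 3.96;  V(Q) = 2.7 − (0.9)² = 1.89
cov(P,Q) = -0.6 − (-0.2)(0.9) = -0.42
V(-P + 2Q) = (-1)²·3.96 + (2)²·1.89 + 2·(-1)·(2)·-0.42 = 13.2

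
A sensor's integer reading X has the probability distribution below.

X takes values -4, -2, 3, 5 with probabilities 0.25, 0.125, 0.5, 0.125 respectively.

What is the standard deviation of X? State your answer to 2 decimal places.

E[X] = (-4)(0.25) + (-2)(0.125) + (3)(0.5) + (5)(0.125) = 0.875
E[X²] = (-4)²(0.25) + (-2)²(0.125) + (3)²(0.5) + (5)²(0.125) = 12.125
Var(X) = E[X²] − (E[X])² = 12.125 − (0.875)² = 11.359375
σ(X) = √11.359375 ≈ 3.37

3.37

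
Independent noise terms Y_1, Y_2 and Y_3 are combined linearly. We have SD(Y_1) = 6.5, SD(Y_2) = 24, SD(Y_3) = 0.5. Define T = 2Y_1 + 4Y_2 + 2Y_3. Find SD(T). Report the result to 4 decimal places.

Var(Y_1) = 42.25, Var(Y_2) = 576, Var(Y_3) = 0.25
By independence, Var(T) = (2)²Var(Y_1) + (4)²Var(Y_2) + (2)²Var(Y_3)
= (2)²·42.25 + (4)²·576 + (2)²·0.25 = 9386
SD(T) = √9386 ≈ 96.8814

96.8814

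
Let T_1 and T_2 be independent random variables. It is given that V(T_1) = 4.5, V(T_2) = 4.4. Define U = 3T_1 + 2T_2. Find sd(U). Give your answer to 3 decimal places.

7.622

By independence, V(U) = (3)²V(T_1) + (2)²V(T_2)
= (3)²·4.5 + (2)²·4.4 = 58.1
sd(U) = √58.1 ≈ 7.622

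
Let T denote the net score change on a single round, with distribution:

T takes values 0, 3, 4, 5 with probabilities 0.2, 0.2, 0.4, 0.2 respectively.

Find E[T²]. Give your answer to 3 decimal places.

13.200

E[T²] = (0)²(0.2) + (3)²(0.2) + (4)²(0.4) + (5)²(0.2) = 13.2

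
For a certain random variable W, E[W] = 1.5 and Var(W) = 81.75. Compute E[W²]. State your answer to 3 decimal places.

E[W²] = Var(W) + (E[W])² = 81.75 + (1.5)² = 84

84.000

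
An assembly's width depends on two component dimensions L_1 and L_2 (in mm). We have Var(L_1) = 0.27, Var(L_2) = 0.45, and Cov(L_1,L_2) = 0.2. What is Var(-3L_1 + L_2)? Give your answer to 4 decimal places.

1.6800

Var(-3L_1 + L_2) = (-3)²·Var(L_1) + (1)²·Var(L_2) + 2·(-3)·(1)·Cov(L_1,L_2)
= 9·0.27 + 1·0.45 + -6·0.2 = 1.68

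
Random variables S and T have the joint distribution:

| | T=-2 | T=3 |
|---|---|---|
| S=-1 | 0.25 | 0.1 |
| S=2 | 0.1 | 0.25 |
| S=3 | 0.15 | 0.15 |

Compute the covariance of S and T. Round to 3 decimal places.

1.125

E[S] = 1.25,  E[T] = 0.5
E[ST] = 1.75
Cov(S,T) = E[ST] − E[S]E[T] = 1.75 − (1.25)(0.5) = 1.125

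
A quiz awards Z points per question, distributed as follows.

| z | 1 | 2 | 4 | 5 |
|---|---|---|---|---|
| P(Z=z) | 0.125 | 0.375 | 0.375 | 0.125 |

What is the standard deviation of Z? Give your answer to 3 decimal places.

E[Z] = (1)(0.125) + (2)(0.375) + (4)(0.375) + (5)(0.125) = 3
E[Z²] = (1)²(0.125) + (2)²(0.375) + (4)²(0.375) + (5)²(0.125) = 10.75
var(Z) = E[Z²] − (E[Z])² = 10.75 − (3)² = 1.75
SD(Z) = √1.75 ≈ 1.323

1.323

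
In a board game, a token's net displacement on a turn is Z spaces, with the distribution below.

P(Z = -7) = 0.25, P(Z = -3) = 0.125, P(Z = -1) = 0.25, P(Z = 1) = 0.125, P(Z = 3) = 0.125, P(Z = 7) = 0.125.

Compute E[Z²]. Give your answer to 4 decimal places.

E[Z²] = (-7)²(0.25) + (-3)²(0.125) + (-1)²(0.25) + (1)²(0.125) + (3)²(0.125) + (7)²(0.125) = 21

21.0000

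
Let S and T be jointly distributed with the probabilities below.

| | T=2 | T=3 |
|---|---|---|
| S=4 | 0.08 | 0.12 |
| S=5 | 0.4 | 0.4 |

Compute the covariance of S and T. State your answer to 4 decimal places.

E[S] = 4.8,  E[T] = 2.52
E[ST] = 12.08
Cov(S,T) = E[ST] − E[S]E[T] = 12.08 − (4.8)(2.52) = -0.016

-0.0160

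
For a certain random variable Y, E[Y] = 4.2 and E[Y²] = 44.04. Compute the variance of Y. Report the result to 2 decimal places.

26.40

Var(Y) = 44.04 − (4.2)² = 26.4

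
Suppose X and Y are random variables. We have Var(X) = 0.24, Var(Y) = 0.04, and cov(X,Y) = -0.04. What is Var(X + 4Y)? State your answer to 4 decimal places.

Var(X + 4Y) = (1)²·Var(X) + (4)²·Var(Y) + 2·(1)·(4)·cov(X,Y)
= 1·0.24 + 16·0.04 + 8·-0.04 = 0.56

0.5600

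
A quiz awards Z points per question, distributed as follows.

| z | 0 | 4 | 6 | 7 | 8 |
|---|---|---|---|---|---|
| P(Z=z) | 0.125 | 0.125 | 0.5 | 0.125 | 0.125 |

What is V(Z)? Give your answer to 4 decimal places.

E[Z] = (0)(0.125) + (4)(0.125) + (6)(0.5) + (7)(0.125) + (8)(0.125) = 5.375
E[Z²] = (0)²(0.125) + (4)²(0.125) + (6)²(0.5) + (7)²(0.125) + (8)²(0.125) = 34.125
V(Z) = E[Z²] − (E[Z])² = 34.125 − (5.375)² = 5.234375

5.2344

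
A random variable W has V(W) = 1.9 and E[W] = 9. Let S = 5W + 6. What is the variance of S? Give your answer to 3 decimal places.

V(5W + 6) = (5)²·V(W) = 25·1.9 = 47.5

47.500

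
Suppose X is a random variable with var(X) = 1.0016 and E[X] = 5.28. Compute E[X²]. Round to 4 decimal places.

E[X²] = var(X) + (E[X])² = 1.0016 + (5.28)² = 28.88

28.8800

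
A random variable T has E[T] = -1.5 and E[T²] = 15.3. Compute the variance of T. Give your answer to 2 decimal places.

13.05

var(T) = 15.3 − (-1.5)² = 13.05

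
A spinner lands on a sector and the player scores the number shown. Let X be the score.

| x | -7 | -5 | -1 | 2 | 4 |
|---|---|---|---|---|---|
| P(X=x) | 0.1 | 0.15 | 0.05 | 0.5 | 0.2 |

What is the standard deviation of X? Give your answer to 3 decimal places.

E[X] = (-7)(0.1) + (-5)(0.15) + (-1)(0.05) + (2)(0.5) + (4)(0.2) = 0.3
E[X²] = (-7)²(0.1) + (-5)²(0.15) + (-1)²(0.05) + (2)²(0.5) + (4)²(0.2) = 13.9
Var(X) = E[X²] − (E[X])² = 13.9 − (0.3)² = 13.81
SD(X) = √13.81 ≈ 3.716

3.716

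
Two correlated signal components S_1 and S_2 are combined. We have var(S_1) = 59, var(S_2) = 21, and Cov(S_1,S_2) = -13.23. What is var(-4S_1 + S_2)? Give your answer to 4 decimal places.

var(-4S_1 + S_2) = (-4)²·var(S_1) + (1)²·var(S_2) + 2·(-4)·(1)·Cov(S_1,S_2)
= 16·59 + 1·21 + -8·-13.23 = 1070.84

1070.8400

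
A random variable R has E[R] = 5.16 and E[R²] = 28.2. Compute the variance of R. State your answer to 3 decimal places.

V(R) = 28.2 − (5.16)² = 1.5744

1.574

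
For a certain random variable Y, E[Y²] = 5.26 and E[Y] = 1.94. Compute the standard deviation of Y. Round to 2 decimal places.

V(Y) = 5.26 − (1.94)² = 1.4964
σ(Y) = √1.4964 ≈ 1.22

1.22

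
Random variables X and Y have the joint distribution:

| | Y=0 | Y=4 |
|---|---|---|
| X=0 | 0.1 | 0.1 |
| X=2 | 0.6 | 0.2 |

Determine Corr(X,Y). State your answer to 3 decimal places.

E[X] = 1.6,  E[Y] = 1.2
E[XY] = 1.6
Cov(X,Y) = E[XY] − E[X]E[Y] = 1.6 − (1.6)(1.2) = -0.32
V(X) = 0.64,  V(Y) = 3.36
ρ = -0.32 / √(0.64·3.36) ≈ -0.218

-0.218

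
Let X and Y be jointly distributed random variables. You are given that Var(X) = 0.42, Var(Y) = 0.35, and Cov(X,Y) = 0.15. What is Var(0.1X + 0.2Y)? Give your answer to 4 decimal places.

Var(0.1X + 0.2Y) = (0.1)²·Var(X) + (0.2)²·Var(Y) + 2·(0.1)·(0.2)·Cov(X,Y)
= 0.01·0.42 + 0.04·0.35 + 0.04·0.15 = 0.0242

0.0242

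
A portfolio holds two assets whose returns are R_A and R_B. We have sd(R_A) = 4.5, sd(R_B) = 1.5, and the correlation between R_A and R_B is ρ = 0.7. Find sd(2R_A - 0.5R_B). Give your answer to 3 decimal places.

8.492

Var(R_A) = (4.5)² = 20.25;  Var(R_B) = (1.5)² = 2.25
Cov(R_A,R_B) = ρ·sd(R_A)·sd(R_B) = 0.7·4.5·1.5 = 4.725
Var(2R_A - 0.5R_B) = (2)²·Var(R_A) + (-0.5)²·Var(R_B) + 2·(2)·(-0.5)·Cov(R_A,R_B)
= 4·20.25 + 0.25·2.25 + -2·4.725 = 72.1125
sd(2R_A - 0.5R_B) = √72.1125 ≈ 8.492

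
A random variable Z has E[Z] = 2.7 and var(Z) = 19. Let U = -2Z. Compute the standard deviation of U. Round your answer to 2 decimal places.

8.72

var(-2Z) = (-2)²·19 = 76
SD(U) = √76 ≈ 8.72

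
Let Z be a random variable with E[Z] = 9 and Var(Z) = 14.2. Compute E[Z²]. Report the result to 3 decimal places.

95.200

E[Z²] = Var(Z) + (E[Z])² = 14.2 + (9)² = 95.2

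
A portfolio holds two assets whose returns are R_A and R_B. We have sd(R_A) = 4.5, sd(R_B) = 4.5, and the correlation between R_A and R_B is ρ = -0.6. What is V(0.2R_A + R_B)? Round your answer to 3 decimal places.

16.200

V(R_A) = (4.5)² = 20.25;  V(R_B) = (4.5)² = 20.25
cov(R_A,R_B) = ρ·sd(R_A)·sd(R_B) = -0.6·4.5·4.5 = -12.15
V(0.2R_A + R_B) = (0.2)²·V(R_A) + (1)²·V(R_B) + 2·(0.2)·(1)·cov(R_A,R_B)
= 0.04·20.25 + 1·20.25 + 0.4·-12.15 = 16.2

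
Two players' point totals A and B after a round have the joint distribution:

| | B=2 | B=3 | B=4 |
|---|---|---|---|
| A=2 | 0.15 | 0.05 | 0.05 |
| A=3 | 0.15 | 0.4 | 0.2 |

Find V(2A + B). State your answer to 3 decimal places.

1.648

E[A] = 2.75,  E[B] = 2.95,  E[AB] = 8.2
V(A) = 7.75 − (2.75)² = 0.1875;  V(B) = 9.25 − (2.95)² = 0.5475
Cov(A,B) = 8.2 − (2.75)(2.95) = 0.0875
V(2A + B) = (2)²·0.1875 + (1)²·0.5475 + 2·(2)·(1)·0.0875 = 1.6475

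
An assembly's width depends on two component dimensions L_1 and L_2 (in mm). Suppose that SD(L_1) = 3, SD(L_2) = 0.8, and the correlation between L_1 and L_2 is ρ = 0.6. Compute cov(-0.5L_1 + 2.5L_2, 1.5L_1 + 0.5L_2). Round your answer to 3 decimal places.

V(L_1) = (3)² = 9;  V(L_2) = (0.8)² = 0.64
cov(L_1,L_2) = ρ·SD(L_1)·SD(L_2) = 0.6·3·0.8 = 1.44
cov(-0.5L_1 + 2.5L_2, 1.5L_1 + 0.5L_2) = (-0.5)(1.5)V(L_1) + (2.5)(0.5)V(L_2) + [(-0.5)(0.5) + (2.5)(1.5)]cov(L_1,L_2)
= -0.75·9 + 1.25·0.64 + 3.5·1.44 = -0.91

-0.910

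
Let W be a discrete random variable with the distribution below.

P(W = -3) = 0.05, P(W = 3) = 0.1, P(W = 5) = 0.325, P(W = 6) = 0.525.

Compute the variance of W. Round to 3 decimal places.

4.119

E[W] = (-3)(0.05) + (3)(0.1) + (5)(0.325) + (6)(0.525) = 4.925
E[W²] = (-3)²(0.05) + (3)²(0.1) + (5)²(0.325) + (6)²(0.525) = 28.375
Var(W) = E[W²] − (E[W])² = 28.375 − (4.925)² = 4.119375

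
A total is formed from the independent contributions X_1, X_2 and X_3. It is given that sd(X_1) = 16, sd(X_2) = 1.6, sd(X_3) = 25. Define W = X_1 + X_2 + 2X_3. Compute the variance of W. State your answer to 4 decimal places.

2758.5600

var(X_1) = 256, var(X_2) = 2.56, var(X_3) = 625
By independence, var(W) = (1)²var(X_1) + (1)²var(X_2) + (2)²var(X_3)
= (1)²·256 + (1)²·2.56 + (2)²·625 = 2758.56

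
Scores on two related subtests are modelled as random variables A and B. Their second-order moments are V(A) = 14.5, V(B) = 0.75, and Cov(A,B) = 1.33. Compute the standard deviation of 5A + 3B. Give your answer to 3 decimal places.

20.227

V(5A + 3B) = (5)²·V(A) + (3)²·V(B) + 2·(5)·(3)·Cov(A,B)
= 25·14.5 + 9·0.75 + 30·1.33 = 409.15
SD(5A + 3B) = √409.15 ≈ 20.227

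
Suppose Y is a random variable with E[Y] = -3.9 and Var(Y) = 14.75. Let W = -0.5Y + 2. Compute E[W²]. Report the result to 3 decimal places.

19.290

E[-0.5Y + 2] = -0.5·-3.9 + 2 = 3.95
Var(-0.5Y + 2) = (-0.5)²·14.75 = 3.6875
E[W²] = Var(W) + (E[W])² = 3.6875 + (3.95)² = 19.29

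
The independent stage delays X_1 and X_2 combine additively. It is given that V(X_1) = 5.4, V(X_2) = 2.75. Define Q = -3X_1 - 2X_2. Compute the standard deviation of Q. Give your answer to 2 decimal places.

7.72

By independence, V(Q) = (-3)²V(X_1) + (-2)²V(X_2)
= (-3)²·5.4 + (-2)²·2.75 = 59.6
σ(Q) = √59.6 ≈ 7.72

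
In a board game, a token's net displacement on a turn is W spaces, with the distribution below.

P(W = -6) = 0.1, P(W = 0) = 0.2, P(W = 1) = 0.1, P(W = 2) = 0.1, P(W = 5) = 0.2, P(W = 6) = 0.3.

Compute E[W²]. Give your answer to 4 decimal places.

E[W²] = (-6)²(0.1) + (0)²(0.2) + (1)²(0.1) + (2)²(0.1) + (5)²(0.2) + (6)²(0.3) = 19.9

19.9000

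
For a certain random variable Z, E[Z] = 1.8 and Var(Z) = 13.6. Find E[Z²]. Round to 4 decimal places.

16.8400

E[Z²] = Var(Z) + (E[Z])² = 13.6 + (1.8)² = 16.84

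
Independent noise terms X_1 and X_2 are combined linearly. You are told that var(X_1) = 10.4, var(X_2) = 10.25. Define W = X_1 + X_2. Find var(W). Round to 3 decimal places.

By independence, var(W) = (1)²var(X_1) + (1)²var(X_2)
= (1)²·10.4 + (1)²·10.25 = 20.65

20.650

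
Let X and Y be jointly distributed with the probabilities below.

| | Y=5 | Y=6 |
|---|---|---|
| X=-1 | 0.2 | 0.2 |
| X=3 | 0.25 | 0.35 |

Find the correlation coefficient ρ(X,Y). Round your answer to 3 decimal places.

0.082

E[X] = 1.4,  E[Y] = 5.55
E[XY] = 7.85
Cov(X,Y) = E[XY] − E[X]E[Y] = 7.85 − (1.4)(5.55) = 0.08
Var(X) = 3.84,  Var(Y) = 0.2475
ρ = 0.08 / √(3.84·0.2475) ≈ 0.082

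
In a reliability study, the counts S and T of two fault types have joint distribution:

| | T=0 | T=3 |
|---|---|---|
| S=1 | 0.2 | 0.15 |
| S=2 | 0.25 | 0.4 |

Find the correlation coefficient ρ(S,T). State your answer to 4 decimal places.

E[S] = 1.65,  E[T] = 1.65
E[ST] = 2.85
Cov(S,T) = E[ST] − E[S]E[T] = 2.85 − (1.65)(1.65) = 0.1275
Var(S) = 0.2275,  Var(T) = 2.2275
ρ = 0.1275 / √(0.2275·2.2275) ≈ 0.1791

0.1791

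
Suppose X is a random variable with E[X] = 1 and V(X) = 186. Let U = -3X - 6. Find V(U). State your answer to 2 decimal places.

V(-3X - 6) = (-3)²·V(X) = 9·186 = 1674

1674.00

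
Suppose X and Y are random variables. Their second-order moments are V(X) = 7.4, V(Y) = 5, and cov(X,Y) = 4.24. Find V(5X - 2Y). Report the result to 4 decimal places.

120.2000

V(5X - 2Y) = (5)²·V(X) + (-2)²·V(Y) + 2·(5)·(-2)·cov(X,Y)
= 25·7.4 + 4·5 + -20·4.24 = 120.2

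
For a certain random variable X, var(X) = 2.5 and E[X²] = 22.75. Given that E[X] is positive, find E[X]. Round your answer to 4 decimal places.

4.5000

(E[X])² = E[X²] − var(X) = 22.75 − 2.5 = 20.25
E[X] = √20.25 = 4.5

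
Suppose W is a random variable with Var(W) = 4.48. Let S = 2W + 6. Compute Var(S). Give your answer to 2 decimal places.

Var(2W + 6) = (2)²·Var(W) = 4·4.48 = 17.92

17.92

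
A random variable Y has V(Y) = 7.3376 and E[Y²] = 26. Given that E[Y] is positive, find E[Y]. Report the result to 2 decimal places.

(E[Y])² = E[Y²] − V(Y) = 26 − 7.3376 = 18.6624
E[Y] = √18.6624 = 4.32

4.32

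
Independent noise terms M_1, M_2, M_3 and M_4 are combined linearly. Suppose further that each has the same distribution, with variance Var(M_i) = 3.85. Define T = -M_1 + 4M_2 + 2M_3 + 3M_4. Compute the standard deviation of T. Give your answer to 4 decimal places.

By independence, Var(T) = (-1)²Var(M_1) + (4)²Var(M_2) + (2)²Var(M_3) + (3)²Var(M_4)
= (-1)²·3.85 + (4)²·3.85 + (2)²·3.85 + (3)²·3.85 = 115.5
σ(T) = √115.5 ≈ 10.7471

10.7471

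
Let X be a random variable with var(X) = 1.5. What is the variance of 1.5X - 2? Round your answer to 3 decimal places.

3.375

var(1.5X - 2) = (1.5)²·var(X) = 2.25·1.5 = 3.375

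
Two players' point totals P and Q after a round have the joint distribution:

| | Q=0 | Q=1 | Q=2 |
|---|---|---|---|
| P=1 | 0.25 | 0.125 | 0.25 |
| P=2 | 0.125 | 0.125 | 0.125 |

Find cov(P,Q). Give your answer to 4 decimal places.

E[P] = 1.375,  E[Q] = 1
E[PQ] = 1.375
cov(P,Q) = E[PQ] − E[P]E[Q] = 1.375 − (1.375)(1) = 0

0.0000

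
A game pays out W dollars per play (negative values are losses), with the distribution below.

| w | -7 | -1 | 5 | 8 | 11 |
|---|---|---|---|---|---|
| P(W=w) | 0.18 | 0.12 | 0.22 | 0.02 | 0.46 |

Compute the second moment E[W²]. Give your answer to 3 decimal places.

71.380

E[W²] = (-7)²(0.18) + (-1)²(0.12) + (5)²(0.22) + (8)²(0.02) + (11)²(0.46) = 71.38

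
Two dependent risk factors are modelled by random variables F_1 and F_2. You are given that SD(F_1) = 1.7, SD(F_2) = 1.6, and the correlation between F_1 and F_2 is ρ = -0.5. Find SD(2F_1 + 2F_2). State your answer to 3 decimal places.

3.305

V(F_1) = (1.7)² = 2.89;  V(F_2) = (1.6)² = 2.56
cov(F_1,F_2) = ρ·SD(F_1)·SD(F_2) = -0.5·1.7·1.6 = -1.36
V(2F_1 + 2F_2) = (2)²·V(F_1) + (2)²·V(F_2) + 2·(2)·(2)·cov(F_1,F_2)
= 4·2.89 + 4·2.56 + 8·-1.36 = 10.92
SD(2F_1 + 2F_2) = √10.92 ≈ 3.305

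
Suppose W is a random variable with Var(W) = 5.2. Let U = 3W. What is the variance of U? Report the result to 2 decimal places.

Var(3W) = (3)²·Var(W) = 9·5.2 = 46.8

46.80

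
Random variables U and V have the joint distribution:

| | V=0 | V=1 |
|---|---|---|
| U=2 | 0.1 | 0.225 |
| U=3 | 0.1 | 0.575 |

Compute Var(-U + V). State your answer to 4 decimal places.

0.3094

E[U] = 2.675,  E[V] = 0.8,  E[UV] = 2.175
Var(U) = 7.375 − (2.675)² = 0.219375;  Var(V) = 0.8 − (0.8)² = 0.16
Cov(U,V) = 2.175 − (2.675)(0.8) = 0.035
Var(-U + V) = (-1)²·0.219375 + (1)²·0.16 + 2·(-1)·(1)·0.035 = 0.309375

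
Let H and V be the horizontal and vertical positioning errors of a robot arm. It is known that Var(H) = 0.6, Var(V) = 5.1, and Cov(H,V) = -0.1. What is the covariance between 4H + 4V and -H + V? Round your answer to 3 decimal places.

18.000

Cov(4H + 4V, -H + V) = (4)(-1)Var(H) + (4)(1)Var(V) + [(4)(1) + (4)(-1)]Cov(H,V)
= -4·0.6 + 4·5.1 + 0·-0.1 = 18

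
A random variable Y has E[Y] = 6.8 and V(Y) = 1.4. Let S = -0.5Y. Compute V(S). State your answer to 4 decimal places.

V(-0.5Y) = (-0.5)²·V(Y) = 0.25·1.4 = 0.35

0.3500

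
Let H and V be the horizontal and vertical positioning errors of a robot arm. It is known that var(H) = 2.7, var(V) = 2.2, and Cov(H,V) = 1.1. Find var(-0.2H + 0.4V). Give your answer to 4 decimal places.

0.2840

var(-0.2H + 0.4V) = (-0.2)²·var(H) + (0.4)²·var(V) + 2·(-0.2)·(0.4)·Cov(H,V)
= 0.04·2.7 + 0.16·2.2 + -0.16·1.1 = 0.284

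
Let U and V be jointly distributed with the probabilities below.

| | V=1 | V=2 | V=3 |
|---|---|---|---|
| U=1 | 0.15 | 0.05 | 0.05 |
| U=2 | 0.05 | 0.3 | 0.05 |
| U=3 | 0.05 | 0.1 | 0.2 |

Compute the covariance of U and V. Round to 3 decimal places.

0.245

E[U] = 2.1,  E[V] = 2.05
E[UV] = 4.55
cov(U,V) = E[UV] − E[U]E[V] = 4.55 − (2.1)(2.05) = 0.245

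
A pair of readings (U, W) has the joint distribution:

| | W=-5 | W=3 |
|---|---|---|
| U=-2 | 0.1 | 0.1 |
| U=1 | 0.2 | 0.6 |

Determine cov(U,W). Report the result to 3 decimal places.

0.960

E[U] = 0.4,  E[W] = 0.6
E[UW] = 1.2
cov(U,W) = E[UW] − E[U]E[W] = 1.2 − (0.4)(0.6) = 0.96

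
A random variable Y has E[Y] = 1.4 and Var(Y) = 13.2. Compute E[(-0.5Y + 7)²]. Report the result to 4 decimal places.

42.9900

E[-0.5Y + 7] = -0.5·1.4 + 7 = 6.3
Var(-0.5Y + 7) = (-0.5)²·13.2 = 3.3
E[(-0.5Y + 7)²] = Var((-0.5Y + 7)) + (E[(-0.5Y + 7)])² = 3.3 + (6.3)² = 42.99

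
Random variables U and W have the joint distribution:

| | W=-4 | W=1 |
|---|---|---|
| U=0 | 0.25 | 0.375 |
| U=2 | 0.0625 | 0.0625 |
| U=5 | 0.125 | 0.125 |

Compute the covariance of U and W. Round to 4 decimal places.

E[U] = 1.5,  E[W] = -1.1875
E[UW] = -2.25
Cov(U,W) = E[UW] − E[U]E[W] = -2.25 − (1.5)(-1.1875) = -0.46875

-0.4688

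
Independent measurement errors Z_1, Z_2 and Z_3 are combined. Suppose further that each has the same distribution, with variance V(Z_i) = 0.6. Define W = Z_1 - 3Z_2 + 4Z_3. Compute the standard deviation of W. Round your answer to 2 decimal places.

3.95

By independence, V(W) = (1)²V(Z_1) + (-3)²V(Z_2) + (4)²V(Z_3)
= (1)²·0.6 + (-3)²·0.6 + (4)²·0.6 = 15.6
sd(W) = √15.6 ≈ 3.95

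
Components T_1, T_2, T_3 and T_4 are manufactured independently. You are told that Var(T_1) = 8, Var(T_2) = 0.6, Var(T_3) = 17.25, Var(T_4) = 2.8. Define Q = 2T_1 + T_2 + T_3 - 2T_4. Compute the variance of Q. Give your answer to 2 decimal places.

By independence, Var(Q) = (2)²Var(T_1) + (1)²Var(T_2) + (1)²Var(T_3) + (-2)²Var(T_4)
= (2)²·8 + (1)²·0.6 + (1)²·17.25 + (-2)²·2.8 = 61.05

61.05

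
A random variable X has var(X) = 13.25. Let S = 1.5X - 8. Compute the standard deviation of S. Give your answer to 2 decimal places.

5.46

var(1.5X - 8) = (1.5)²·13.25 = 29.8125
SD(S) = √29.8125 ≈ 5.46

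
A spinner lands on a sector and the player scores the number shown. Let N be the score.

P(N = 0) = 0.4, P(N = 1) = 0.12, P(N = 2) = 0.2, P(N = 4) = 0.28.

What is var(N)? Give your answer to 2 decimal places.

2.71

E[N] = (0)(0.4) + (1)(0.12) + (2)(0.2) + (4)(0.28) = 1.64
E[N²] = (0)²(0.4) + (1)²(0.12) + (2)²(0.2) + (4)²(0.28) = 5.4
var(N) = E[N²] − (E[N])² = 5.4 − (1.64)² = 2.7104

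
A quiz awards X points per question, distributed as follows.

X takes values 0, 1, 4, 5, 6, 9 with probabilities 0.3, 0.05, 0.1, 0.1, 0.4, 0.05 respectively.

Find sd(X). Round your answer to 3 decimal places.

E[X] = (0)(0.3) + (1)(0.05) + (4)(0.1) + (5)(0.1) + (6)(0.4) + (9)(0.05) = 3.8
E[X²] = (0)²(0.3) + (1)²(0.05) + (4)²(0.1) + (5)²(0.1) + (6)²(0.4) + (9)²(0.05) = 22.6
var(X) = E[X²] − (E[X])² = 22.6 − (3.8)² = 8.16
sd(X) = √8.16 ≈ 2.857

2.857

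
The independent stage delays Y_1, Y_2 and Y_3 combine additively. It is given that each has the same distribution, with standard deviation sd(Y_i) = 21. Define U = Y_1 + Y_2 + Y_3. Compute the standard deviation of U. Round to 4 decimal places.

Var(Y_i) = (21)² = 441
By independence, Var(U) = (1)²Var(Y_1) + (1)²Var(Y_2) + (1)²Var(Y_3)
= (1)²·441 + (1)²·441 + (1)²·441 = 1323
sd(U) = √1323 ≈ 36.3731

36.3731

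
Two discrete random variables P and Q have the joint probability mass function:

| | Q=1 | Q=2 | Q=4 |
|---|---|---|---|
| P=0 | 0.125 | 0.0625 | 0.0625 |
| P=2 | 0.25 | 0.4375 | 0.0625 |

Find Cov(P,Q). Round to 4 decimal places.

-0.0625

E[P] = 1.5,  E[Q] = 1.875
E[PQ] = 2.75
Cov(P,Q) = E[PQ] − E[P]E[Q] = 2.75 − (1.5)(1.875) = -0.0625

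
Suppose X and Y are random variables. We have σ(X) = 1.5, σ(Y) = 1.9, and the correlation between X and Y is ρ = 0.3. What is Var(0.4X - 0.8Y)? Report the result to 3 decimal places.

2.123

Var(X) = (1.5)² = 2.25;  Var(Y) = (1.9)² = 3.61
cov(X,Y) = ρ·σ(X)·σ(Y) = 0.3·1.5·1.9 = 0.855
Var(0.4X - 0.8Y) = (0.4)²·Var(X) + (-0.8)²·Var(Y) + 2·(0.4)·(-0.8)·cov(X,Y)
= 0.16·2.25 + 0.64·3.61 + -0.64·0.855 = 2.1232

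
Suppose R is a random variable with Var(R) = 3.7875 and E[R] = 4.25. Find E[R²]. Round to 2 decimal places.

21.85

E[R²] = Var(R) + (E[R])² = 3.7875 + (4.25)² = 21.85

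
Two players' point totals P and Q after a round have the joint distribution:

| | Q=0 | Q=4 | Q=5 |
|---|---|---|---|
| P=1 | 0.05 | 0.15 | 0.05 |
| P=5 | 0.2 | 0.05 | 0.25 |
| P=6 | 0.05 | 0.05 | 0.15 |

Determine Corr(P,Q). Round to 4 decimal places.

E[P] = 4.25,  E[Q] = 3.25
E[PQ] = 13.8
Cov(P,Q) = E[PQ] − E[P]E[Q] = 13.8 − (4.25)(3.25) = -0.0125
V(P) = 3.6875,  V(Q) = 4.6875
ρ = -0.0125 / √(3.6875·4.6875) ≈ -0.0030

-0.0030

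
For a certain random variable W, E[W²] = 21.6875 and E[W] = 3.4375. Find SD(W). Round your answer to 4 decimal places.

Var(W) = 21.6875 − (3.4375)² = 9.87109375
SD(W) = √9.87109375 ≈ 3.1418

3.1418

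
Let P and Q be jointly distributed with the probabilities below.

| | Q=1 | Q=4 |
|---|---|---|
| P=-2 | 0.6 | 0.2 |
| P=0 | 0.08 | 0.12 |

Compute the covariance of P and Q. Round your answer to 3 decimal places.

E[P] = -1.6,  E[Q] = 1.96
E[PQ] = -2.8
Cov(P,Q) = E[PQ] − E[P]E[Q] = -2.8 − (-1.6)(1.96) = 0.336

0.336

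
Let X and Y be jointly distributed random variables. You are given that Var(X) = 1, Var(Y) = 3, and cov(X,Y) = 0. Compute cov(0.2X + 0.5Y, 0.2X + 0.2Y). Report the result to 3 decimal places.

0.340

cov(0.2X + 0.5Y, 0.2X + 0.2Y) = (0.2)(0.2)Var(X) + (0.5)(0.2)Var(Y) + [(0.2)(0.2) + (0.5)(0.2)]cov(X,Y)
= 0.04·1 + 0.1·3 + 0.14·0 = 0.34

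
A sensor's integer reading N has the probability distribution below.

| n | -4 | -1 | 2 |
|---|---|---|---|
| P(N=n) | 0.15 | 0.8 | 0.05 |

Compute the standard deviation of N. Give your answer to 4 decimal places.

E[N] = (-4)(0.15) + (-1)(0.8) + (2)(0.05) = -1.3
E[N²] = (-4)²(0.15) + (-1)²(0.8) + (2)²(0.05) = 3.4
Var(N) = E[N²] − (E[N])² = 3.4 − (-1.3)² = 1.71
σ(N) = √1.71 ≈ 1.3077

1.3077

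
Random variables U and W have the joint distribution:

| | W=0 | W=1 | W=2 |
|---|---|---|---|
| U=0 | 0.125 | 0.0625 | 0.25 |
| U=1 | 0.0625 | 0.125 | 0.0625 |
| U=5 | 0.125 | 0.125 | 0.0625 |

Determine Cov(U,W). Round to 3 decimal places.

E[U] = 1.8125,  E[W] = 1.0625
E[UW] = 1.5
Cov(U,W) = E[UW] − E[U]E[W] = 1.5 − (1.8125)(1.0625) = -0.42578125

-0.426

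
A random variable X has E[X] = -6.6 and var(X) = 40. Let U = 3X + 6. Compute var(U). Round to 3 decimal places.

360.000

var(3X + 6) = (3)²·var(X) = 9·40 = 360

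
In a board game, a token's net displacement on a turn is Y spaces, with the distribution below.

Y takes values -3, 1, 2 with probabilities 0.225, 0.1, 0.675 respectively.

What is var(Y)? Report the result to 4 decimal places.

E[Y] = (-3)(0.225) + (1)(0.1) + (2)(0.675) = 0.775
E[Y²] = (-3)²(0.225) + (1)²(0.1) + (2)²(0.675) = 4.825
var(Y) = E[Y²] − (E[Y])² = 4.825 − (0.775)² = 4.224375

4.2244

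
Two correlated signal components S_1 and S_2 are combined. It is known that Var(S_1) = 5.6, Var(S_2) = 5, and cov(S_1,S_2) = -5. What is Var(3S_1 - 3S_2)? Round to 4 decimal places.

Var(3S_1 - 3S_2) = (3)²·Var(S_1) + (-3)²·Var(S_2) + 2·(3)·(-3)·cov(S_1,S_2)
= 9·5.6 + 9·5 + -18·-5 = 185.4

185.4000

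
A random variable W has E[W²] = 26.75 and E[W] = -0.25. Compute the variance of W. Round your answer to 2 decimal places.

26.69

V(W) = 26.75 − (-0.25)² = 26.6875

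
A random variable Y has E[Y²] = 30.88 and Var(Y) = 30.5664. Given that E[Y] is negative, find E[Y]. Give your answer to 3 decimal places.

(E[Y])² = E[Y²] − Var(Y) = 30.88 − 30.5664 = 0.3136
E[Y] = −√0.3136 = -0.56

-0.560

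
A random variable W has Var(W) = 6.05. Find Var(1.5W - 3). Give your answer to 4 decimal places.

13.6125

Var(1.5W - 3) = (1.5)²·Var(W) = 2.25·6.05 = 13.6125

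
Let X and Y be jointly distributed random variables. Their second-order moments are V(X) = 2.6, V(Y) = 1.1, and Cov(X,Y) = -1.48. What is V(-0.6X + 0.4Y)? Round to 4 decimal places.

1.8224

V(-0.6X + 0.4Y) = (-0.6)²·V(X) + (0.4)²·V(Y) + 2·(-0.6)·(0.4)·Cov(X,Y)
= 0.36·2.6 + 0.16·1.1 + -0.48·-1.48 = 1.8224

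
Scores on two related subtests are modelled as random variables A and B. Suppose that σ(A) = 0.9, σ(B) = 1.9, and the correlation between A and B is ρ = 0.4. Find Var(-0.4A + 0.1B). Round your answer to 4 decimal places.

0.1110

Var(A) = (0.9)² = 0.81;  Var(B) = (1.9)² = 3.61
cov(A,B) = ρ·σ(A)·σ(B) = 0.4·0.9·1.9 = 0.684
Var(-0.4A + 0.1B) = (-0.4)²·Var(A) + (0.1)²·Var(B) + 2·(-0.4)·(0.1)·cov(A,B)
= 0.16·0.81 + 0.01·3.61 + -0.08·0.684 = 0.11098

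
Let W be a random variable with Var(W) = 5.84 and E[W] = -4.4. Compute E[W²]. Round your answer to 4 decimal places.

E[W²] = Var(W) + (E[W])² = 5.84 + (-4.4)² = 25.2

25.2000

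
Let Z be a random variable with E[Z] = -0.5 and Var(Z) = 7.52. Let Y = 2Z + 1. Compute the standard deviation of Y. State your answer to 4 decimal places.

5.4845

Var(2Z + 1) = (2)²·7.52 = 30.08
SD(Y) = √30.08 ≈ 5.4845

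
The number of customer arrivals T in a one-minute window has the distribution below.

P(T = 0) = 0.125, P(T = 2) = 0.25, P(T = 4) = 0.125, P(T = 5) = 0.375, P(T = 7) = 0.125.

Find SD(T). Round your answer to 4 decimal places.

E[T] = (0)(0.125) + (2)(0.25) + (4)(0.125) + (5)(0.375) + (7)(0.125) = 3.75
E[T²] = (0)²(0.125) + (2)²(0.25) + (4)²(0.125) + (5)²(0.375) + (7)²(0.125) = 18.5
var(T) = E[T²] − (E[T])² = 18.5 − (3.75)² = 4.4375
SD(T) = √4.4375 ≈ 2.1065

2.1065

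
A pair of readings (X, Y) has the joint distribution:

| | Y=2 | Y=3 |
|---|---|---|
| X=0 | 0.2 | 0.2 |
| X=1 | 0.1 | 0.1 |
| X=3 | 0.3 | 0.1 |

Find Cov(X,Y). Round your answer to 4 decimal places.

-0.1600

E[X] = 1.4,  E[Y] = 2.4
E[XY] = 3.2
Cov(X,Y) = E[XY] − E[X]E[Y] = 3.2 − (1.4)(2.4) = -0.16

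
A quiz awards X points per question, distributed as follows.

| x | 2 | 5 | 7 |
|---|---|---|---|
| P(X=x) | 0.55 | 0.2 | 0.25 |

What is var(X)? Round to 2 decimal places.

E[X] = (2)(0.55) + (5)(0.2) + (7)(0.25) = 3.85
E[X²] = (2)²(0.55) + (5)²(0.2) + (7)²(0.25) = 19.45
var(X) = E[X²] − (E[X])² = 19.45 − (3.85)² = 4.6275

4.63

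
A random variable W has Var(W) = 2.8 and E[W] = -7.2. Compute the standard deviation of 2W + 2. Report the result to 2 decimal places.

Var(2W + 2) = (2)²·2.8 = 11.2
SD(2W + 2) = √11.2 ≈ 3.35

3.35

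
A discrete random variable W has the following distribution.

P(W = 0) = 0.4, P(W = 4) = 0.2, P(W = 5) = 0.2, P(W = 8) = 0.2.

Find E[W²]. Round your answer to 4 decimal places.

21.0000

E[W²] = (0)²(0.4) + (4)²(0.2) + (5)²(0.2) + (8)²(0.2) = 21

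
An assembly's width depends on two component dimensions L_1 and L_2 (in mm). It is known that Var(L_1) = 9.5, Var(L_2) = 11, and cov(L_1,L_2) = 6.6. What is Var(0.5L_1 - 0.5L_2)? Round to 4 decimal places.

Var(0.5L_1 - 0.5L_2) = (0.5)²·Var(L_1) + (-0.5)²·Var(L_2) + 2·(0.5)·(-0.5)·cov(L_1,L_2)
= 0.25·9.5 + 0.25·11 + -0.5·6.6 = 1.825

1.8250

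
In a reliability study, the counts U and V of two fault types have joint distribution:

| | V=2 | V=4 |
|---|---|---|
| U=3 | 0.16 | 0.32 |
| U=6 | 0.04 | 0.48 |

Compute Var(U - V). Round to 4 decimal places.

2.1184

E[U] = 4.56,  E[V] = 3.6,  E[UV] = 16.8
Var(U) = 23.04 − (4.56)² = 2.2464;  Var(V) = 13.6 − (3.6)² = 0.64
cov(U,V) = 16.8 − (4.56)(3.6) = 0.384
Var(U - V) = (1)²·2.2464 + (-1)²·0.64 + 2·(1)·(-1)·0.384 = 2.1184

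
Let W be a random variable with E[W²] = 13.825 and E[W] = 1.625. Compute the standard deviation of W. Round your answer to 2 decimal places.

V(W) = 13.825 − (1.625)² = 11.184375
σ(W) = √11.184375 ≈ 3.34

3.34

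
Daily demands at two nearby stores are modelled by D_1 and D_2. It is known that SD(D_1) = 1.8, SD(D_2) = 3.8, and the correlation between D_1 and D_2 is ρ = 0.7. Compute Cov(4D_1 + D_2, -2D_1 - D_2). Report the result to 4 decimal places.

Var(D_1) = (1.8)² = 3.24;  Var(D_2) = (3.8)² = 14.44
Cov(D_1,D_2) = ρ·SD(D_1)·SD(D_2) = 0.7·1.8·3.8 = 4.788
Cov(4D_1 + D_2, -2D_1 - D_2) = (4)(-2)Var(D_1) + (1)(-1)Var(D_2) + [(4)(-1) + (1)(-2)]Cov(D_1,D_2)
= -8·3.24 + -1·14.44 + -6·4.788 = -69.088

-69.0880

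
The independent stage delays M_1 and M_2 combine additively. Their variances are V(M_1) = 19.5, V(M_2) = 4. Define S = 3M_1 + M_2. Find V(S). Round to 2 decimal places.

179.50

By independence, V(S) = (3)²V(M_1) + (1)²V(M_2)
= (3)²·19.5 + (1)²·4 = 179.5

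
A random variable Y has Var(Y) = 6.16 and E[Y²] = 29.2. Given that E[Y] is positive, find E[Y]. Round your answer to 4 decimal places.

(E[Y])² = E[Y²] − Var(Y) = 29.2 − 6.16 = 23.04
E[Y] = √23.04 = 4.8

4.8000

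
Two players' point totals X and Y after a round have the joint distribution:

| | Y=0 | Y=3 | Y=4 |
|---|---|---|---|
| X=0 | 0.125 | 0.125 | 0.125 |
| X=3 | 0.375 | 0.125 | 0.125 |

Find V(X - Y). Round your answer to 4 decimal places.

6.6094

E[X] = 1.875,  E[Y] = 1.75,  E[XY] = 2.625
V(X) = 5.625 − (1.875)² = 2.109375;  V(Y) = 6.25 − (1.75)² = 3.1875
Cov(X,Y) = 2.625 − (1.875)(1.75) = -0.65625
V(X - Y) = (1)²·2.109375 + (-1)²·3.1875 + 2·(1)·(-1)·-0.65625 = 6.609375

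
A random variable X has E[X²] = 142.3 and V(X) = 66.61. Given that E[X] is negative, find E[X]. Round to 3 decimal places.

-8.700

(E[X])² = E[X²] − V(X) = 142.3 − 66.61 = 75.69
E[X] = −√75.69 = -8.7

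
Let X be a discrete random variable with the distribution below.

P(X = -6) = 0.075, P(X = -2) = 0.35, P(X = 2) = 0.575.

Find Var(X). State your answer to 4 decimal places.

6.4000

E[X] = (-6)(0.075) + (-2)(0.35) + (2)(0.575) = 0
E[X²] = (-6)²(0.075) + (-2)²(0.35) + (2)²(0.575) = 6.4
Var(X) = E[X²] − (E[X])² = 6.4 − (0)² = 6.4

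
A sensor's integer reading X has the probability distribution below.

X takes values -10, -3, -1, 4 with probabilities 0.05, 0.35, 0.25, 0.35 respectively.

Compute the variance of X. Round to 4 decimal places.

E[X] = (-10)(0.05) + (-3)(0.35) + (-1)(0.25) + (4)(0.35) = -0.4
E[X²] = (-10)²(0.05) + (-3)²(0.35) + (-1)²(0.25) + (4)²(0.35) = 14
Var(X) = E[X²] − (E[X])² = 14 − (-0.4)² = 13.84

13.8400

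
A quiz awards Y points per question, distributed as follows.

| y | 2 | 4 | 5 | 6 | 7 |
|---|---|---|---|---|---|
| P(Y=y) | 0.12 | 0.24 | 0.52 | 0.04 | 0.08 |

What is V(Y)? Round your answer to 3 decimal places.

1.520

E[Y] = (2)(0.12) + (4)(0.24) + (5)(0.52) + (6)(0.04) + (7)(0.08) = 4.6
E[Y²] = (2)²(0.12) + (4)²(0.24) + (5)²(0.52) + (6)²(0.04) + (7)²(0.08) = 22.68
V(Y) = E[Y²] − (E[Y])² = 22.68 − (4.6)² = 1.52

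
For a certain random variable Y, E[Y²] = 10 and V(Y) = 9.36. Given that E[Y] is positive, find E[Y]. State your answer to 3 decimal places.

(E[Y])² = E[Y²] − V(Y) = 10 − 9.36 = 0.64
E[Y] = √0.64 = 0.8

0.800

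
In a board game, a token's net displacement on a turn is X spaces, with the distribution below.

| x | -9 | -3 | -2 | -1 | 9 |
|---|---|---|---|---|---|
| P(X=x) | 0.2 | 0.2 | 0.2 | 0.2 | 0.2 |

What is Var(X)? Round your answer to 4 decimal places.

E[X] = (-9)(0.2) + (-3)(0.2) + (-2)(0.2) + (-1)(0.2) + (9)(0.2) = -1.2
E[X²] = (-9)²(0.2) + (-3)²(0.2) + (-2)²(0.2) + (-1)²(0.2) + (9)²(0.2) = 35.2
Var(X) = E[X²] − (E[X])² = 35.2 − (-1.2)² = 33.76

33.7600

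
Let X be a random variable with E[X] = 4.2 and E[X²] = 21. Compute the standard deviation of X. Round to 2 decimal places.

1.83

var(X) = 21 − (4.2)² = 3.36
SD(X) = √3.36 ≈ 1.83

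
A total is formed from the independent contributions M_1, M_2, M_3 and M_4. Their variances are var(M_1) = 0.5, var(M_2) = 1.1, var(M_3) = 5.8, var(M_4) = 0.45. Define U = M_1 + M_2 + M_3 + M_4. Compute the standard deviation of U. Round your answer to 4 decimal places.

By independence, var(U) = (1)²var(M_1) + (1)²var(M_2) + (1)²var(M_3) + (1)²var(M_4)
= (1)²·0.5 + (1)²·1.1 + (1)²·5.8 + (1)²·0.45 = 7.85
SD(U) = √7.85 ≈ 2.8018

2.8018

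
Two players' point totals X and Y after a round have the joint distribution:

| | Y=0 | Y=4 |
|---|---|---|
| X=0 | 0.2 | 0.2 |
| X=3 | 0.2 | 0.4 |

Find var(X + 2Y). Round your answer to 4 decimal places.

E[X] = 1.8,  E[Y] = 2.4,  E[XY] = 4.8
var(X) = 5.4 − (1.8)² = 2.16;  var(Y) = 9.6 − (2.4)² = 3.84
cov(X,Y) = 4.8 − (1.8)(2.4) = 0.48
var(X + 2Y) = (1)²·2.16 + (2)²·3.84 + 2·(1)·(2)·0.48 = 19.44

19.4400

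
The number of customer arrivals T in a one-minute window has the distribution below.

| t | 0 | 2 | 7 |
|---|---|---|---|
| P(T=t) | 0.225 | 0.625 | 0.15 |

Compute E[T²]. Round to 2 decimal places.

9.85

E[T²] = (0)²(0.225) + (2)²(0.625) + (7)²(0.15) = 9.85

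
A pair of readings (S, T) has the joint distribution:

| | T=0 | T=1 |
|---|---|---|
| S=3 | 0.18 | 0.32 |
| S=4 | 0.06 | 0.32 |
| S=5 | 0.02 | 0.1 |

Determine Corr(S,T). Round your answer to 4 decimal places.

0.2023

E[S] = 3.62,  E[T] = 0.74
E[ST] = 2.74
Cov(S,T) = E[ST] − E[S]E[T] = 2.74 − (3.62)(0.74) = 0.0612
Var(S) = 0.4756,  Var(T) = 0.1924
ρ = 0.0612 / √(0.4756·0.1924) ≈ 0.2023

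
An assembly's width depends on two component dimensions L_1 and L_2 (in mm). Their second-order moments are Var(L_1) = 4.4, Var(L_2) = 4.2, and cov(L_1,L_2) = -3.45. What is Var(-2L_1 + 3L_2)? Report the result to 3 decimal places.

96.800

Var(-2L_1 + 3L_2) = (-2)²·Var(L_1) + (3)²·Var(L_2) + 2·(-2)·(3)·cov(L_1,L_2)
= 4·4.4 + 9·4.2 + -12·-3.45 = 96.8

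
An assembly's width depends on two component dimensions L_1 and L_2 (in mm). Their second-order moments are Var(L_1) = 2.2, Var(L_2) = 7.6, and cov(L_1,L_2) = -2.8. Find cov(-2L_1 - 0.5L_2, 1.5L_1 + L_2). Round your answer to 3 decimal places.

-2.700

cov(-2L_1 - 0.5L_2, 1.5L_1 + L_2) = (-2)(1.5)Var(L_1) + (-0.5)(1)Var(L_2) + [(-2)(1) + (-0.5)(1.5)]cov(L_1,L_2)
= -3·2.2 + -0.5·7.6 + -2.75·-2.8 = -2.7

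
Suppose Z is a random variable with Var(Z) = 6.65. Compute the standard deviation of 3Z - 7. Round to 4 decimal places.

7.7363

Var(3Z - 7) = (3)²·6.65 = 59.85
SD(3Z - 7) = √59.85 ≈ 7.7363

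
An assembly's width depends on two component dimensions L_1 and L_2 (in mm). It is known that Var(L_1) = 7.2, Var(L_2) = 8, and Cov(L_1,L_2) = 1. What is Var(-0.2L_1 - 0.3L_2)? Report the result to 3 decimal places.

Var(-0.2L_1 - 0.3L_2) = (-0.2)²·Var(L_1) + (-0.3)²·Var(L_2) + 2·(-0.2)·(-0.3)·Cov(L_1,L_2)
= 0.04·7.2 + 0.09·8 + 0.12·1 = 1.128

1.128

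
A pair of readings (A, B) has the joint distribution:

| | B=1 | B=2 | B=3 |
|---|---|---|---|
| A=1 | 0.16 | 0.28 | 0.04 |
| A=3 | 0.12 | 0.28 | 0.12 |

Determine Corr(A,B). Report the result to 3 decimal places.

0.191

E[A] = 2.04,  E[B] = 1.88
E[AB] = 3.96
Cov(A,B) = E[AB] − E[A]E[B] = 3.96 − (2.04)(1.88) = 0.1248
V(A) = 0.9984,  V(B) = 0.4256
ρ = 0.1248 / √(0.9984·0.4256) ≈ 0.191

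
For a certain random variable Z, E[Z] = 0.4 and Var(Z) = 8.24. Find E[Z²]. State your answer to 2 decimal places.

8.40

E[Z²] = Var(Z) + (E[Z])² = 8.24 + (0.4)² = 8.4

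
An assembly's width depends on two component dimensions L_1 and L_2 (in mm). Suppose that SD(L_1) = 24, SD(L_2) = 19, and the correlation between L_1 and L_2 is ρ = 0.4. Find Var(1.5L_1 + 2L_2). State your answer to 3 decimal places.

Var(L_1) = (24)² = 576;  Var(L_2) = (19)² = 361
Cov(L_1,L_2) = ρ·SD(L_1)·SD(L_2) = 0.4·24·19 = 182.4
Var(1.5L_1 + 2L_2) = (1.5)²·Var(L_1) + (2)²·Var(L_2) + 2·(1.5)·(2)·Cov(L_1,L_2)
= 2.25·576 + 4·361 + 6·182.4 = 3834.4

3834.400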